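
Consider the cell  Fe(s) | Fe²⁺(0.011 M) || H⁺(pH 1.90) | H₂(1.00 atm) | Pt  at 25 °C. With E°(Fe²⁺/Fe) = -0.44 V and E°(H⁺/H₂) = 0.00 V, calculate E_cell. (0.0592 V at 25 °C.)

0.39 V

The hydrogen couple is the cathode, so E°_cell = 0.44 V; n = 2.
[H⁺] = 10^(−1.90) = 0.013 M, and Q = [Fe²⁺]·P(H₂) / [H⁺]^2 = 69.4.
E = E° − (0.0592/2) log Q = 0.44 − (0.0592/2)(1.841) = 0.386 V.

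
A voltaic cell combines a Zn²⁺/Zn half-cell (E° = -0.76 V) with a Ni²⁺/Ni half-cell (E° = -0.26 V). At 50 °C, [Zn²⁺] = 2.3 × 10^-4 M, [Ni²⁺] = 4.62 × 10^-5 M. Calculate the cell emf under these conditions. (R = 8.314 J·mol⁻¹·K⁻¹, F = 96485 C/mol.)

The Ni²⁺/Ni couple has the higher reduction potential and acts as the cathode, so E°_cell = -0.26 − (-0.76) = 0.50 V.
Balancing electrons gives n = 2; the reaction quotient is Q = [Zn²⁺]/[Ni²⁺] = 4.98.
E = E° − (RT/nF) ln Q = 0.50 − (8.314×323)/(2×96485) × (1.605) = 0.500 − 0.022 = 0.478 V.

0.478 V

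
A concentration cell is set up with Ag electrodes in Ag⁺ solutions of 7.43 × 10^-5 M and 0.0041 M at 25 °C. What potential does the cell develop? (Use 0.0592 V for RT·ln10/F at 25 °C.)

Both half-cells are Ag⁺/Ag, so E°_cell = 0. The concentrated side is the cathode; the cell reaction moves Ag⁺ from high to low concentration with n = 1.
Q = [Ag⁺]_dilute/[Ag⁺]_conc = 7.43 × 10^-5/0.0041 = 0.0181.
E = 0 − (0.0592/1) log Q = −(0.0592/1)(-1.742) = 0.1031 V.

0.10 V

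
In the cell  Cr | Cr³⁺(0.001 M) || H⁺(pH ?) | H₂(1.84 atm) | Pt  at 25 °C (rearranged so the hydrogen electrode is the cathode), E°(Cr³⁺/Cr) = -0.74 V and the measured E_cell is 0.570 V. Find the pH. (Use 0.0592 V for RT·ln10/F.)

E°_cell = 0.74 V and n = 6.
log Q = n(E° − E)/0.0592 = 6×(0.74 − 0.570)/0.0592 = 17.230.
With Q = [Cr³⁺]^2·P(H₂)^3 / [H⁺]^6, solving for [H⁺] gives log[H⁺] = -3.739, so pH = 3.74.

pH = 3.74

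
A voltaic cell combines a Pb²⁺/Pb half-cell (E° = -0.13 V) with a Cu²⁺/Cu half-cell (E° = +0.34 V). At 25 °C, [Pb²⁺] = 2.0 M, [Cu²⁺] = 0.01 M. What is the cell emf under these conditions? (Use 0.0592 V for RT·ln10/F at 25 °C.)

0.402 V

The Cu²⁺/Cu couple has the higher reduction potential and acts as the cathode, so E°_cell = +0.34 − (-0.13) = 0.47 V.
Balancing electrons gives n = 2; the reaction quotient is Q = [Pb²⁺]/[Cu²⁺] = 200.
At 25 °C, E = E° − (0.0592/n) log Q = 0.47 − (0.0592/2)(2.301) = 0.470 − 0.068 = 0.402 V.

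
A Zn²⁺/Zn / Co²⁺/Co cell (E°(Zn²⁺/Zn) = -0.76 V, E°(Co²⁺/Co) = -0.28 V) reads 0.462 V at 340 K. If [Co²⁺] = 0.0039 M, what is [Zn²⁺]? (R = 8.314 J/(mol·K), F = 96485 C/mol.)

0.013 M

From the Nernst equation, ln Q = nF(E° − E)/RT = 2×96485×(0.48 − 0.462)/(8.314×340) = 1.229, so Q = 3.42.
With Q = [Zn²⁺]/[Co²⁺] and the known concentrations, [Zn²⁺] in the numerator gives [Zn²⁺] = 0.013 M.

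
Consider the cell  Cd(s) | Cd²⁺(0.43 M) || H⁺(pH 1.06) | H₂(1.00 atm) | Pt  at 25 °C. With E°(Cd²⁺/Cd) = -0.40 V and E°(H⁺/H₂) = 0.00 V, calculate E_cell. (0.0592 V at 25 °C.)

The hydrogen couple is the cathode, so E°_cell = 0.40 V; n = 2.
[H⁺] = 10^(−1.06) = 0.087 M, and Q = [Cd²⁺]·P(H₂) / [H⁺]^2 = 56.7.
E = E° − (0.0592/2) log Q = 0.40 − (0.0592/2)(1.753) = 0.348 V.

0.35 V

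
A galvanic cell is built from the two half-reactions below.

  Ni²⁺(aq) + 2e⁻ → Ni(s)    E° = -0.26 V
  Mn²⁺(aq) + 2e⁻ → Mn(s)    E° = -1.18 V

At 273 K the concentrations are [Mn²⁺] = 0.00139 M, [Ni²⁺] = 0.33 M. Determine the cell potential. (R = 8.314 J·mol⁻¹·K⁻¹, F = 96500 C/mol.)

The Ni²⁺/Ni couple has the higher reduction potential and acts as the cathode, so E°_cell = -0.26 − (-1.18) = 0.92 V.
Balancing electrons gives n = 2; the reaction quotient is Q = [Mn²⁺]/[Ni²⁺] = 0.00421.
E = E° − (RT/nF) ln Q = 0.92 − (8.314×273)/(2×96500) × (-5.470) = 0.920 + 0.064 = 0.984 V.

0.984 V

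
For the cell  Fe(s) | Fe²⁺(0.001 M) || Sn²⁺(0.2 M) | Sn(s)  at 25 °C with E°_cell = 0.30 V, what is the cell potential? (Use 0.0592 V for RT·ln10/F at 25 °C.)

0.368 V

Balancing electrons gives n = 2; the reaction quotient is Q = [Fe²⁺]/[Sn²⁺] = 0.00500.
At 25 °C, E = E° − (0.0592/n) log Q = 0.30 − (0.0592/2)(-2.301) = 0.300 + 0.068 = 0.368 V.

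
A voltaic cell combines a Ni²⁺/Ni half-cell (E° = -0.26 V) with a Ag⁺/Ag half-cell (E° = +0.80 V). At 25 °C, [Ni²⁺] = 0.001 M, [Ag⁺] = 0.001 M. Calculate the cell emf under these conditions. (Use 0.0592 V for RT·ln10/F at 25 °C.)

The Ag⁺/Ag couple has the higher reduction potential and acts as the cathode, so E°_cell = +0.80 − (-0.26) = 1.06 V.
Balancing electrons gives n = 2; the reaction quotient is Q = [Ni²⁺]/[Ag⁺]^2 = 1000.
At 25 °C, E = E° − (0.0592/n) log Q = 1.06 − (0.0592/2)(3.000) = 1.060 − 0.089 = 0.971 V.

0.971 V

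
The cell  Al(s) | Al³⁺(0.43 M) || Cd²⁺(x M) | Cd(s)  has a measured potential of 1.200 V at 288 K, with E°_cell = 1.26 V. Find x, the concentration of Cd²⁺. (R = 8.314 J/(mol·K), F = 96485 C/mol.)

0.0045 M

From the Nernst equation, ln Q = nF(E° − E)/RT = 6×96485×(1.26 − 1.200)/(8.314×288) = 14.506, so Q = 2 × 10^6.
With Q = [Al³⁺]^2/[Cd²⁺]^3 and the known concentrations, [Cd²⁺]^3 in the denominator gives [Cd²⁺] = 0.0045 M.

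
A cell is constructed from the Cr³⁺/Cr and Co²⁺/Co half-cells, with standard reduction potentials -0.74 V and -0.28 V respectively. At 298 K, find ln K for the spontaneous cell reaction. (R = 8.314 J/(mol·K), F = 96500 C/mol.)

ln K = 107.5

E°_cell = -0.28 − (-0.74) = 0.46 V, with n = 6 electrons transferred.
At equilibrium E = 0, so the Nernst equation gives ln K = nFE°/RT = (6)(96500)(0.46)/((8.314)(298)) = 107.50.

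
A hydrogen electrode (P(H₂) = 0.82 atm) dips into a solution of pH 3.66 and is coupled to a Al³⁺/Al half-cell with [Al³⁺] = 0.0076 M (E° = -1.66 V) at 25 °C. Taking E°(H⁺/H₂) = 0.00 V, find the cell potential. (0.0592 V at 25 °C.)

The hydrogen couple is the cathode, so E°_cell = 1.66 V; n = 6.
[H⁺] = 10^(−3.66) = 2.2 × 10^-4 M, and Q = [Al³⁺]^2·P(H₂)^3 / [H⁺]^6 = 2.9 × 10^17.
E = E° − (0.0592/6) log Q = 1.66 − (0.0592/6)(17.463) = 1.488 V.

1.49 V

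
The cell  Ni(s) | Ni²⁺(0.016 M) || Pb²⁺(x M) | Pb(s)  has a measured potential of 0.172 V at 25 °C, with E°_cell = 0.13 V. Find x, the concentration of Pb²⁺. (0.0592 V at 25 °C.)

0.42 M

From the Nernst equation, log Q = n(E° − E)/0.0592 = 2(0.13 − 0.172)/0.0592 = -1.419, so Q = 0.0381.
With Q = [Ni²⁺]/[Pb²⁺] and the known concentrations, [Pb²⁺] in the denominator gives [Pb²⁺] = 0.42 M.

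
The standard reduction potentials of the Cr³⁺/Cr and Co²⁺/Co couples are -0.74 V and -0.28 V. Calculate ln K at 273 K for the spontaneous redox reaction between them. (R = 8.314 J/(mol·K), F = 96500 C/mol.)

ln K = 117.3

E°_cell = -0.28 − (-0.74) = 0.46 V, with n = 6 electrons transferred.
At equilibrium E = 0, so the Nernst equation gives ln K = nFE°/RT = (6)(96500)(0.46)/((8.314)(273)) = 117.34.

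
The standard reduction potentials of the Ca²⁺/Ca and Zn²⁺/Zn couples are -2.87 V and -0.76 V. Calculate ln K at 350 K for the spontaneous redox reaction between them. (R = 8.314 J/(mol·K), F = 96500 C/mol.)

E°_cell = -0.76 − (-2.87) = 2.11 V, with n = 2 electrons transferred.
At equilibrium E = 0, so the Nernst equation gives ln K = nFE°/RT = (2)(96500)(2.11)/((8.314)(350)) = 139.95.

ln K = 139.9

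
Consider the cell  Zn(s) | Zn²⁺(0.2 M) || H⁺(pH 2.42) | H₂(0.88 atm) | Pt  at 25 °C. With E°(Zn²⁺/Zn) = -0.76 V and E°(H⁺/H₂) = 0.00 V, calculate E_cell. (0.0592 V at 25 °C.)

The hydrogen couple is the cathode, so E°_cell = 0.76 V; n = 2.
[H⁺] = 10^(−2.42) = 0.0038 M, and Q = [Zn²⁺]·P(H₂) / [H⁺]^2 = 1.22 × 10^4.
E = E° − (0.0592/2) log Q = 0.76 − (0.0592/2)(4.086) = 0.639 V.

0.64 V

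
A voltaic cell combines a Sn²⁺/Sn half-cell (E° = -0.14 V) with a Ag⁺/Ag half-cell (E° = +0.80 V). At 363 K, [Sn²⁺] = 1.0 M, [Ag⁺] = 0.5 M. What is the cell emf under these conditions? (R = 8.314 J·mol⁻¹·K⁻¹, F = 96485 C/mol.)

The Ag⁺/Ag couple has the higher reduction potential and acts as the cathode, so E°_cell = +0.80 − (-0.14) = 0.94 V.
Balancing electrons gives n = 2; the reaction quotient is Q = [Sn²⁺]/[Ag⁺]^2 = 4.00.
E = E° − (RT/nF) ln Q = 0.94 − (8.314×363)/(2×96485) × (1.386) = 0.940 − 0.022 = 0.918 V.

0.918 V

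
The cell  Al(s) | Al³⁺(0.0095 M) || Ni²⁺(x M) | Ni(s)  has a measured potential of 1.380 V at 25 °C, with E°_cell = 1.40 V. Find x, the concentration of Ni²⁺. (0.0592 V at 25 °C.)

From the Nernst equation, log Q = n(E° − E)/0.0592 = 6(1.40 − 1.380)/0.0592 = 2.027, so Q = 106.
With Q = [Al³⁺]^2/[Ni²⁺]^3 and the known concentrations, [Ni²⁺]^3 in the denominator gives [Ni²⁺] = 0.0095 M.

0.0095 M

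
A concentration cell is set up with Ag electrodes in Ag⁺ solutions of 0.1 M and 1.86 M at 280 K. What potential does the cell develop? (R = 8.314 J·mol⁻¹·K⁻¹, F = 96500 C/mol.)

0.071 V

Both half-cells are Ag⁺/Ag, so E°_cell = 0. The concentrated side is the cathode; the cell reaction moves Ag⁺ from high to low concentration with n = 1.
Q = [Ag⁺]_dilute/[Ag⁺]_conc = 0.1/1.86 = 0.0538.
E = 0 − (RT/nF) ln Q = −((8.314×280)/(1×96500))(-2.923) = 0.0705 V.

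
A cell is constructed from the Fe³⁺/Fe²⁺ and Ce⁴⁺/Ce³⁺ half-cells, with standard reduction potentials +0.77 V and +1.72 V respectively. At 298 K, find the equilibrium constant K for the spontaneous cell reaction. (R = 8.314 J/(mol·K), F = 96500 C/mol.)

1.2 × 10^16

E°_cell = +1.72 − (+0.77) = 0.95 V, with n = 1 electron transferred.
At equilibrium E = 0, so the Nernst equation gives ln K = nFE°/RT = (1)(96500)(0.95)/((8.314)(298)) = 37.00.
K = e^37.00 = 1.2 × 10^16.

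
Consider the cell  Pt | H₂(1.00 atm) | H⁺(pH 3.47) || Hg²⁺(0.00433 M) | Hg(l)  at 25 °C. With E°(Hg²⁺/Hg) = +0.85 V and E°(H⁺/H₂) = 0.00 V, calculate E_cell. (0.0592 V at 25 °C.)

The Hg²⁺/Hg couple is the cathode, so E°_cell = 0.85 V; n = 2.
[H⁺] = 10^(−3.47) = 3.4 × 10^-4 M, and Q = [H⁺]^2 / ([Hg²⁺]·P(H₂)) = 2.65 × 10^-5.
E = E° − (0.0592/2) log Q = 0.85 − (0.0592/2)(-4.576) = 0.985 V.

0.99 V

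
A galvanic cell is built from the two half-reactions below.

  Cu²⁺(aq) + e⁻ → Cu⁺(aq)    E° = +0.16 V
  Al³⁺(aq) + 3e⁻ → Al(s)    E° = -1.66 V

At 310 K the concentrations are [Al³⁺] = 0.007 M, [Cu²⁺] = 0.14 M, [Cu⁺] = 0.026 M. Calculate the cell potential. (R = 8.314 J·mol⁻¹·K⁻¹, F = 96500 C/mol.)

1.91 V

The Cu²⁺/Cu⁺ couple has the higher reduction potential and acts as the cathode, so E°_cell = +0.16 − (-1.66) = 1.82 V.
Balancing electrons gives n = 3; the reaction quotient is Q = [Al³⁺]·[Cu⁺]^3/[Cu²⁺]^3 = 4.48 × 10^-5.
E = E° − (RT/nF) ln Q = 1.82 − (8.314×310)/(3×96500) × (-10.012) = 1.820 + 0.089 = 1.909 V.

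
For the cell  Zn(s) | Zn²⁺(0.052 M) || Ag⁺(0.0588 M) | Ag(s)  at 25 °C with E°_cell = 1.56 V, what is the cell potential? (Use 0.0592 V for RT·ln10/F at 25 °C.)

Balancing electrons gives n = 2; the reaction quotient is Q = [Zn²⁺]/[Ag⁺]^2 = 15.0.
At 25 °C, E = E° − (0.0592/n) log Q = 1.56 − (0.0592/2)(1.177) = 1.560 − 0.035 = 1.525 V.

1.53 V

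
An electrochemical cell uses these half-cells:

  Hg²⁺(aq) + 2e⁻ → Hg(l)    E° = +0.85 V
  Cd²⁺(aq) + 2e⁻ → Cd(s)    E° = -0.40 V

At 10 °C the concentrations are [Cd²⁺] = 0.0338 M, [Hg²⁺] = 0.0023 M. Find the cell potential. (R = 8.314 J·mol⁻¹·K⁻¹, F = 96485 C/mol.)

The Hg²⁺/Hg couple has the higher reduction potential and acts as the cathode, so E°_cell = +0.85 − (-0.40) = 1.25 V.
Balancing electrons gives n = 2; the reaction quotient is Q = [Cd²⁺]/[Hg²⁺] = 14.7.
E = E° − (RT/nF) ln Q = 1.25 − (8.314×283)/(2×96485) × (2.688) = 1.250 − 0.033 = 1.217 V.

1.22 V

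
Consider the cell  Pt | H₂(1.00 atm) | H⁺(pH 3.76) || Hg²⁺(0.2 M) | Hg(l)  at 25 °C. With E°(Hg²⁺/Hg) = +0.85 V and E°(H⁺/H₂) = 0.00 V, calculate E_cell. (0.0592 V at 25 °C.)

The Hg²⁺/Hg couple is the cathode, so E°_cell = 0.85 V; n = 2.
[H⁺] = 10^(−3.76) = 1.7 × 10^-4 M, and Q = [H⁺]^2 / ([Hg²⁺]·P(H₂)) = 1.51 × 10^-7.
E = E° − (0.0592/2) log Q = 0.85 − (0.0592/2)(-6.821) = 1.052 V.

1.05 V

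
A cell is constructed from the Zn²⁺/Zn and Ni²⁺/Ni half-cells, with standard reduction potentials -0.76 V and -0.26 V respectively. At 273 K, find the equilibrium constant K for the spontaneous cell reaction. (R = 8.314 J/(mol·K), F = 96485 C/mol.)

E°_cell = -0.26 − (-0.76) = 0.50 V, with n = 2 electrons transferred.
At equilibrium E = 0, so the Nernst equation gives ln K = nFE°/RT = (2)(96485)(0.50)/((8.314)(273)) = 42.51.
K = e^42.51 = 2.9 × 10^18.

2.9 × 10^18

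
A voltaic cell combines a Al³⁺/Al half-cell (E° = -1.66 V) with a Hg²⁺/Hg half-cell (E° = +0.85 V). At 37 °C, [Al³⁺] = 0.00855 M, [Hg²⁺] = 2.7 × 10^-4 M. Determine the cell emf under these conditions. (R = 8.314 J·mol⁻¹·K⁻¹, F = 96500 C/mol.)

2.44 V

The Hg²⁺/Hg couple has the higher reduction potential and acts as the cathode, so E°_cell = +0.85 − (-1.66) = 2.51 V.
Balancing electrons gives n = 6; the reaction quotient is Q = [Al³⁺]^2/[Hg²⁺]^3 = 3.71 × 10^6.
E = E° − (RT/nF) ln Q = 2.51 − (8.314×310)/(6×96500) × (15.128) = 2.510 − 0.067 = 2.443 V.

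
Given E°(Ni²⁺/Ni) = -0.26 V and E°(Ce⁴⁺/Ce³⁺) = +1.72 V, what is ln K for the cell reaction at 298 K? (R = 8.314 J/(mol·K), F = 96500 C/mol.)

E°_cell = +1.72 − (-0.26) = 1.98 V, with n = 2 electrons transferred.
At equilibrium E = 0, so the Nernst equation gives ln K = nFE°/RT = (2)(96500)(1.98)/((8.314)(298)) = 154.24.

ln K = 154.2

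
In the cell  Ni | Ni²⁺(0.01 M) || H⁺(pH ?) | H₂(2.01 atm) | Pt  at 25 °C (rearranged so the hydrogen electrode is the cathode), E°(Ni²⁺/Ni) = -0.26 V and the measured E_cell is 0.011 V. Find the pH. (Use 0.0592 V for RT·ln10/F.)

E°_cell = 0.26 V and n = 2.
log Q = n(E° − E)/0.0592 = 2×(0.26 − 0.011)/0.0592 = 8.412.
With Q = [Ni²⁺]·P(H₂) / [H⁺]^2, solving for [H⁺] gives log[H⁺] = -5.054, so pH = 5.05.

pH = 5.05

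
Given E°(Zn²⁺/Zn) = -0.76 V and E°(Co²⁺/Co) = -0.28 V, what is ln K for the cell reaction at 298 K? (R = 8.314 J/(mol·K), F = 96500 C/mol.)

E°_cell = -0.28 − (-0.76) = 0.48 V, with n = 2 electrons transferred.
At equilibrium E = 0, so the Nernst equation gives ln K = nFE°/RT = (2)(96500)(0.48)/((8.314)(298)) = 37.39.

ln K = 37.4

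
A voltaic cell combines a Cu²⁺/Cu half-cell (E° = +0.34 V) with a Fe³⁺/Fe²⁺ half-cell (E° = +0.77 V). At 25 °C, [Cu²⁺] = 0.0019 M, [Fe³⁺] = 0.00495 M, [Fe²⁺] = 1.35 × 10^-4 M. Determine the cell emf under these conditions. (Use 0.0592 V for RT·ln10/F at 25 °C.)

0.603 V

The Fe³⁺/Fe²⁺ couple has the higher reduction potential and acts as the cathode, so E°_cell = +0.77 − (+0.34) = 0.43 V.
Balancing electrons gives n = 2; the reaction quotient is Q = [Cu²⁺]·[Fe²⁺]^2/[Fe³⁺]^2 = 1.41 × 10^-6.
At 25 °C, E = E° − (0.0592/n) log Q = 0.43 − (0.0592/2)(-5.850) = 0.430 + 0.173 = 0.603 V.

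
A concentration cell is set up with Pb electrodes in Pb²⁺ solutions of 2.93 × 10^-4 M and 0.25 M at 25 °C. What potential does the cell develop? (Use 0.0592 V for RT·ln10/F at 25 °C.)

Both half-cells are Pb²⁺/Pb, so E°_cell = 0. The concentrated side is the cathode; the cell reaction moves Pb²⁺ from high to low concentration with n = 2.
Q = [Pb²⁺]_dilute/[Pb²⁺]_conc = 2.93 × 10^-4/0.25 = 0.00117.
E = 0 − (0.0592/2) log Q = −(0.0592/2)(-2.931) = 0.0868 V.

0.087 V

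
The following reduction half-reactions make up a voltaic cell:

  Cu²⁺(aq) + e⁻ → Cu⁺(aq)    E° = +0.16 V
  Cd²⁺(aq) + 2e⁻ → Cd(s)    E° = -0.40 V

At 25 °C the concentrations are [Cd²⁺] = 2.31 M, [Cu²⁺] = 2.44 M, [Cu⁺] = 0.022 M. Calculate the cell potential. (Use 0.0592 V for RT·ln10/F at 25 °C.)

0.670 V

The Cu²⁺/Cu⁺ couple has the higher reduction potential and acts as the cathode, so E°_cell = +0.16 − (-0.40) = 0.56 V.
Balancing electrons gives n = 2; the reaction quotient is Q = [Cd²⁺]·[Cu⁺]^2/[Cu²⁺]^2 = 1.88 × 10^-4.
At 25 °C, E = E° − (0.0592/n) log Q = 0.56 − (0.0592/2)(-3.726) = 0.560 + 0.110 = 0.670 V.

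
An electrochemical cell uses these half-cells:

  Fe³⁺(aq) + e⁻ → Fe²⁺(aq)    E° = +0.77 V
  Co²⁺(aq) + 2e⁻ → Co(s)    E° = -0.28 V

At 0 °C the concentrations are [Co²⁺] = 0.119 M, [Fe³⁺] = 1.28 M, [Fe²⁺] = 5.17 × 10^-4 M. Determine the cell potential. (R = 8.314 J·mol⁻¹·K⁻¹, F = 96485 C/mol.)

The Fe³⁺/Fe²⁺ couple has the higher reduction potential and acts as the cathode, so E°_cell = +0.77 − (-0.28) = 1.05 V.
Balancing electrons gives n = 2; the reaction quotient is Q = [Co²⁺]·[Fe²⁺]^2/[Fe³⁺]^2 = 1.94 × 10^-8.
E = E° − (RT/nF) ln Q = 1.05 − (8.314×273)/(2×96485) × (-17.757) = 1.050 + 0.209 = 1.259 V.

1.26 V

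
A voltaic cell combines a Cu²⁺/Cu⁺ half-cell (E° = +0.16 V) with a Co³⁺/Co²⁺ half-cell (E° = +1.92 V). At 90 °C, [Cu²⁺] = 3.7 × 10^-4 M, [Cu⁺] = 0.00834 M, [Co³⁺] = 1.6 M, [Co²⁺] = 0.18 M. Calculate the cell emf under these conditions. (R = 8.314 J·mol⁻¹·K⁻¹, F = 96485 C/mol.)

The Co³⁺/Co²⁺ couple has the higher reduction potential and acts as the cathode, so E°_cell = +1.92 − (+0.16) = 1.76 V.
Balancing electrons gives n = 1; the reaction quotient is Q = [Cu²⁺]·[Co²⁺]/([Cu⁺]·[Co³⁺]) = 0.00499.
E = E° − (RT/nF) ln Q = 1.76 − (8.314×363)/(1×96485) × (-5.300) = 1.760 + 0.166 = 1.926 V.

1.93 V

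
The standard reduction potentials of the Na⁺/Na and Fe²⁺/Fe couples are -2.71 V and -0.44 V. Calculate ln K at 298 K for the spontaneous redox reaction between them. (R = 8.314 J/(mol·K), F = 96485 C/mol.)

ln K = 176.8

E°_cell = -0.44 − (-2.71) = 2.27 V, with n = 2 electrons transferred.
At equilibrium E = 0, so the Nernst equation gives ln K = nFE°/RT = (2)(96485)(2.27)/((8.314)(298)) = 176.80.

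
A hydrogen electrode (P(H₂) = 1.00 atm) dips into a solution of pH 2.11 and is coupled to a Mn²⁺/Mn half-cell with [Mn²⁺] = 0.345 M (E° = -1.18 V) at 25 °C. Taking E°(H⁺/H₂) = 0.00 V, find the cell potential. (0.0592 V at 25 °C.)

The hydrogen couple is the cathode, so E°_cell = 1.18 V; n = 2.
[H⁺] = 10^(−2.11) = 0.0078 M, and Q = [Mn²⁺]·P(H₂) / [H⁺]^2 = 5730.
E = E° − (0.0592/2) log Q = 1.18 − (0.0592/2)(3.758) = 1.069 V.

1.07 V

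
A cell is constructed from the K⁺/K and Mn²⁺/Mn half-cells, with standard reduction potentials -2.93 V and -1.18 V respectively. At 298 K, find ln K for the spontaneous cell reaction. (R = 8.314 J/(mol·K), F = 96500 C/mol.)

E°_cell = -1.18 − (-2.93) = 1.75 V, with n = 2 electrons transferred.
At equilibrium E = 0, so the Nernst equation gives ln K = nFE°/RT = (2)(96500)(1.75)/((8.314)(298)) = 136.32.

ln K = 136.3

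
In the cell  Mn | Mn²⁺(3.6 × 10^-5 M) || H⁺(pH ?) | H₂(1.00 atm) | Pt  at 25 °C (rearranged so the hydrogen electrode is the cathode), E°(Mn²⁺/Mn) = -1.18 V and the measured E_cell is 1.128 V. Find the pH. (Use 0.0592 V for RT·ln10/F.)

E°_cell = 1.18 V and n = 2.
log Q = n(E° − E)/0.0592 = 2×(1.18 − 1.128)/0.0592 = 1.757.
With Q = [Mn²⁺]·P(H₂) / [H⁺]^2, solving for [H⁺] gives log[H⁺] = -3.100, so pH = 3.10.

pH = 3.10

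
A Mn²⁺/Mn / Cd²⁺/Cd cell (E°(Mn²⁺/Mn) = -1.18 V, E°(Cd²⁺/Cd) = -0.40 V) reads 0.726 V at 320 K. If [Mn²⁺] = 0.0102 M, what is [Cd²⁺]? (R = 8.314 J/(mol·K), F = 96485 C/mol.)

2 × 10^-4 M

From the Nernst equation, ln Q = nF(E° − E)/RT = 2×96485×(0.78 − 0.726)/(8.314×320) = 3.917, so Q = 50.2.
With Q = [Mn²⁺]/[Cd²⁺] and the known concentrations, [Cd²⁺] in the denominator gives [Cd²⁺] = 2 × 10^-4 M.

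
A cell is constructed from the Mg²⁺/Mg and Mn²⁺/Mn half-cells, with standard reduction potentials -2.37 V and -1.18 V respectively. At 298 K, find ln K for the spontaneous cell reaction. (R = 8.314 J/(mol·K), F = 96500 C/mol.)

ln K = 92.7

E°_cell = -1.18 − (-2.37) = 1.19 V, with n = 2 electrons transferred.
At equilibrium E = 0, so the Nernst equation gives ln K = nFE°/RT = (2)(96500)(1.19)/((8.314)(298)) = 92.70.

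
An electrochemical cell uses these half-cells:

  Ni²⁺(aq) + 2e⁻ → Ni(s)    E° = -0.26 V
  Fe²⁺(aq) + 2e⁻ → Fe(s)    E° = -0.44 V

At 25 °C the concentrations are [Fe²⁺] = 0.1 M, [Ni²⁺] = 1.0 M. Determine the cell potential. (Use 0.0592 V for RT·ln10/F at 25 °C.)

The Ni²⁺/Ni couple has the higher reduction potential and acts as the cathode, so E°_cell = -0.26 − (-0.44) = 0.18 V.
Balancing electrons gives n = 2; the reaction quotient is Q = [Fe²⁺]/[Ni²⁺] = 0.100.
At 25 °C, E = E° − (0.0592/n) log Q = 0.18 − (0.0592/2)(-1.000) = 0.180 + 0.030 = 0.210 V.

0.210 V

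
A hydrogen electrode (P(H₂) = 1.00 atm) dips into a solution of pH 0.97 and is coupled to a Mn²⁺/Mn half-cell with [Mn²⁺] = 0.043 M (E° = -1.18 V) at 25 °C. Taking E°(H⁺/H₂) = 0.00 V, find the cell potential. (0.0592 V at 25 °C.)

The hydrogen couple is the cathode, so E°_cell = 1.18 V; n = 2.
[H⁺] = 10^(−0.97) = 0.11 M, and Q = [Mn²⁺]·P(H₂) / [H⁺]^2 = 3.75.
E = E° − (0.0592/2) log Q = 1.18 − (0.0592/2)(0.573) = 1.163 V.

1.16 V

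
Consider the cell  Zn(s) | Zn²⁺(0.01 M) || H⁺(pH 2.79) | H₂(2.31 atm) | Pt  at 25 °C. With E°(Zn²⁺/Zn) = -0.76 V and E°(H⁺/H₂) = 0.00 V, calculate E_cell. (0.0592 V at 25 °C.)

0.64 V

The hydrogen couple is the cathode, so E°_cell = 0.76 V; n = 2.
[H⁺] = 10^(−2.79) = 0.0016 M, and Q = [Zn²⁺]·P(H₂) / [H⁺]^2 = 8780.
E = E° − (0.0592/2) log Q = 0.76 − (0.0592/2)(3.944) = 0.643 V.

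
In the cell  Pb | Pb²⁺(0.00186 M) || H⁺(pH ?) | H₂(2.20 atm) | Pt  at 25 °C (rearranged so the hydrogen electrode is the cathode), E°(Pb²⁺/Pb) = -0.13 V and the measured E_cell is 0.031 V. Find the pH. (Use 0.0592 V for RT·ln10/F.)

E°_cell = 0.13 V and n = 2.
log Q = n(E° − E)/0.0592 = 2×(0.13 − 0.031)/0.0592 = 3.345.
With Q = [Pb²⁺]·P(H₂) / [H⁺]^2, solving for [H⁺] gives log[H⁺] = -2.866, so pH = 2.87.

pH = 2.87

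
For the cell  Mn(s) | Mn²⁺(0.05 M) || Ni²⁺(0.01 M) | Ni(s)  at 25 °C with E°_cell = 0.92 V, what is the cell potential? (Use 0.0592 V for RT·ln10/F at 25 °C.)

0.899 V

Balancing electrons gives n = 2; the reaction quotient is Q = [Mn²⁺]/[Ni²⁺] = 5.00.
At 25 °C, E = E° − (0.0592/n) log Q = 0.92 − (0.0592/2)(0.699) = 0.920 − 0.021 = 0.899 V.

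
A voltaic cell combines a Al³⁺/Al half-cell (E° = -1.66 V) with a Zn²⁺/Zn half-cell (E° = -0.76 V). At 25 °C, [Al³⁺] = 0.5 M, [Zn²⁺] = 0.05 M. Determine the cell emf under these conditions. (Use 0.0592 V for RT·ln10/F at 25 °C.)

The Zn²⁺/Zn couple has the higher reduction potential and acts as the cathode, so E°_cell = -0.76 − (-1.66) = 0.90 V.
Balancing electrons gives n = 6; the reaction quotient is Q = [Al³⁺]^2/[Zn²⁺]^3 = 2000.
At 25 °C, E = E° − (0.0592/n) log Q = 0.90 − (0.0592/6)(3.301) = 0.900 − 0.033 = 0.867 V.

0.867 V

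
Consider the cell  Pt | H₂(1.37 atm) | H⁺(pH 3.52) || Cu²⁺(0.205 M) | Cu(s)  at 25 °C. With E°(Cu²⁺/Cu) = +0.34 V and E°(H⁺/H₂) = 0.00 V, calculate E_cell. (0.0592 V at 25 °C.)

0.53 V

The Cu²⁺/Cu couple is the cathode, so E°_cell = 0.34 V; n = 2.
[H⁺] = 10^(−3.52) = 3 × 10^-4 M, and Q = [H⁺]^2 / ([Cu²⁺]·P(H₂)) = 3.25 × 10^-7.
E = E° − (0.0592/2) log Q = 0.34 − (0.0592/2)(-6.488) = 0.532 V.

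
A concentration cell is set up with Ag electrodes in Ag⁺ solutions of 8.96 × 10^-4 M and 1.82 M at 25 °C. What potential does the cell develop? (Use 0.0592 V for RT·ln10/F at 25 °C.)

Both half-cells are Ag⁺/Ag, so E°_cell = 0. The concentrated side is the cathode; the cell reaction moves Ag⁺ from high to low concentration with n = 1.
Q = [Ag⁺]_dilute/[Ag⁺]_conc = 8.96 × 10^-4/1.82 = 4.92 × 10^-4.
E = 0 − (0.0592/1) log Q = −(0.0592/1)(-3.308) = 0.1958 V.

0.20 V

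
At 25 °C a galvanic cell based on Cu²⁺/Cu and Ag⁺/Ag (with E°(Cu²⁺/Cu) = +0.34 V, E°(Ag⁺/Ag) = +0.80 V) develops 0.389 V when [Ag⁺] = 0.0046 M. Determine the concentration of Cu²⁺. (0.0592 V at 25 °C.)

0.0053 M

From the Nernst equation, log Q = n(E° − E)/0.0592 = 2(0.46 − 0.389)/0.0592 = 2.399, so Q = 250.
With Q = [Cu²⁺]/[Ag⁺]^2 and the known concentrations, [Cu²⁺] in the numerator gives [Cu²⁺] = 0.0053 M.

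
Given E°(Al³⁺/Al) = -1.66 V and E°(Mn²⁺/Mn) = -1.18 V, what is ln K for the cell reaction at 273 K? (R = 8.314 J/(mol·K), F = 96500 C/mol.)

ln K = 122.4

E°_cell = -1.18 − (-1.66) = 0.48 V, with n = 6 electrons transferred.
At equilibrium E = 0, so the Nernst equation gives ln K = nFE°/RT = (6)(96500)(0.48)/((8.314)(273)) = 122.45.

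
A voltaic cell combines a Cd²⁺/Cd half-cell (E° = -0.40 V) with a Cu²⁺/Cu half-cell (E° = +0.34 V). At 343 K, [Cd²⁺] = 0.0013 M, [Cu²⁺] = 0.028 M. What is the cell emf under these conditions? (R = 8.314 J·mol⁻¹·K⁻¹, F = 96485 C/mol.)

0.785 V

The Cu²⁺/Cu couple has the higher reduction potential and acts as the cathode, so E°_cell = +0.34 − (-0.40) = 0.74 V.
Balancing electrons gives n = 2; the reaction quotient is Q = [Cd²⁺]/[Cu²⁺] = 0.0464.
E = E° − (RT/nF) ln Q = 0.74 − (8.314×343)/(2×96485) × (-3.070) = 0.740 + 0.045 = 0.785 V.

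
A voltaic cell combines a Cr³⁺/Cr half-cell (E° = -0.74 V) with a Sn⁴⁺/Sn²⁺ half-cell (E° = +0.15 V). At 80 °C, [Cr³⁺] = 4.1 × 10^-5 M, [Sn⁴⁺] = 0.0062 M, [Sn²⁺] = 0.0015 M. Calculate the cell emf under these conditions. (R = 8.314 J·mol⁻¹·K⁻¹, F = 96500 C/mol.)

The Sn⁴⁺/Sn²⁺ couple has the higher reduction potential and acts as the cathode, so E°_cell = +0.15 − (-0.74) = 0.89 V.
Balancing electrons gives n = 6; the reaction quotient is Q = [Cr³⁺]^2·[Sn²⁺]^3/[Sn⁴⁺]^3 = 2.38 × 10^-11.
E = E° − (RT/nF) ln Q = 0.89 − (8.314×353)/(6×96500) × (-24.461) = 0.890 + 0.124 = 1.014 V.

1.01 V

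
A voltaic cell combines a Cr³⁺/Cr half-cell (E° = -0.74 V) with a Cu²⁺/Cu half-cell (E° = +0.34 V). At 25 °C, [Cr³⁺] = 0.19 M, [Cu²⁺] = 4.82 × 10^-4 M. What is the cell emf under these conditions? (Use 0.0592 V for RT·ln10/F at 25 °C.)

0.996 V

The Cu²⁺/Cu couple has the higher reduction potential and acts as the cathode, so E°_cell = +0.34 − (-0.74) = 1.08 V.
Balancing electrons gives n = 6; the reaction quotient is Q = [Cr³⁺]^2/[Cu²⁺]^3 = 3.22 × 10^8.
At 25 °C, E = E° − (0.0592/n) log Q = 1.08 − (0.0592/6)(8.508) = 1.080 − 0.084 = 0.996 V.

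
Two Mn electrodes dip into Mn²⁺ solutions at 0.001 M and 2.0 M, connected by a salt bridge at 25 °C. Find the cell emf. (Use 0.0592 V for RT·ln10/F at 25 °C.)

0.098 V

Both half-cells are Mn²⁺/Mn, so E°_cell = 0. The concentrated side is the cathode; the cell reaction moves Mn²⁺ from high to low concentration with n = 2.
Q = [Mn²⁺]_dilute/[Mn²⁺]_conc = 0.001/2.0 = 5 × 10^-4.
E = 0 − (0.0592/2) log Q = −(0.0592/2)(-3.301) = 0.0977 V.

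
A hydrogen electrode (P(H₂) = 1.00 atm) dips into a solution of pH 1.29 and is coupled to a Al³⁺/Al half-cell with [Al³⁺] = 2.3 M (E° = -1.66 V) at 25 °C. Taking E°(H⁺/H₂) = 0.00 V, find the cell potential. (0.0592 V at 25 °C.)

The hydrogen couple is the cathode, so E°_cell = 1.66 V; n = 6.
[H⁺] = 10^(−1.29) = 0.051 M, and Q = [Al³⁺]^2·P(H₂)^3 / [H⁺]^6 = 2.91 × 10^8.
E = E° − (0.0592/6) log Q = 1.66 − (0.0592/6)(8.463) = 1.576 V.

1.58 V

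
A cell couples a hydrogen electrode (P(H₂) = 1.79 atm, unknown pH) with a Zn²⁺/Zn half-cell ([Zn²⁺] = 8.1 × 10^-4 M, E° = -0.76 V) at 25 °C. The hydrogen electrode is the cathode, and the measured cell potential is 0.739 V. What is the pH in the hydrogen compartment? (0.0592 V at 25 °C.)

pH = 1.77

E°_cell = 0.76 V and n = 2.
log Q = n(E° − E)/0.0592 = 2×(0.76 − 0.739)/0.0592 = 0.709.
With Q = [Zn²⁺]·P(H₂) / [H⁺]^2, solving for [H⁺] gives log[H⁺] = -1.774, so pH = 1.77.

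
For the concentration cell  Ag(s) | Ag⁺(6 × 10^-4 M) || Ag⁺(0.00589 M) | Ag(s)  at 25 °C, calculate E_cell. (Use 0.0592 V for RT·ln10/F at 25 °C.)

Both half-cells are Ag⁺/Ag, so E°_cell = 0. The concentrated side is the cathode; the cell reaction moves Ag⁺ from high to low concentration with n = 1.
Q = [Ag⁺]_dilute/[Ag⁺]_conc = 6 × 10^-4/0.00589 = 0.102.
E = 0 − (0.0592/1) log Q = −(0.0592/1)(-0.992) = 0.0587 V.

0.059 V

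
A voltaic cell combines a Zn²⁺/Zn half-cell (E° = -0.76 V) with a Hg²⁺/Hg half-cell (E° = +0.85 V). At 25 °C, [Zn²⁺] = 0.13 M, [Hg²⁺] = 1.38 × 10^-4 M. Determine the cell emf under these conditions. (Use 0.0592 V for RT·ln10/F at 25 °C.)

The Hg²⁺/Hg couple has the higher reduction potential and acts as the cathode, so E°_cell = +0.85 − (-0.76) = 1.61 V.
Balancing electrons gives n = 2; the reaction quotient is Q = [Zn²⁺]/[Hg²⁺] = 942.
At 25 °C, E = E° − (0.0592/n) log Q = 1.61 − (0.0592/2)(2.974) = 1.610 − 0.088 = 1.522 V.

1.52 V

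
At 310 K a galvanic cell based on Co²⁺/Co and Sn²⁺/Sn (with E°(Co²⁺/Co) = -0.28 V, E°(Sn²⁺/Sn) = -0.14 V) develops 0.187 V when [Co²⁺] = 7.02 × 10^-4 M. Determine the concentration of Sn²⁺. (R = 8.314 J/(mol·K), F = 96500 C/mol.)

0.024 M

From the Nernst equation, ln Q = nF(E° − E)/RT = 2×96500×(0.14 − 0.187)/(8.314×310) = -3.520, so Q = 0.0296.
With Q = [Co²⁺]/[Sn²⁺] and the known concentrations, [Sn²⁺] in the denominator gives [Sn²⁺] = 0.024 M.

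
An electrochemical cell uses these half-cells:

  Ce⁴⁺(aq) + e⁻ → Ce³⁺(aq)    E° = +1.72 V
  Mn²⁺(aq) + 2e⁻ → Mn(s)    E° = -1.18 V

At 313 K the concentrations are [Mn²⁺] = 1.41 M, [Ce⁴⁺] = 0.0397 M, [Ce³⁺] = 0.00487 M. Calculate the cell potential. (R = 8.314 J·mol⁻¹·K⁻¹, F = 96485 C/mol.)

The Ce⁴⁺/Ce³⁺ couple has the higher reduction potential and acts as the cathode, so E°_cell = +1.72 − (-1.18) = 2.90 V.
Balancing electrons gives n = 2; the reaction quotient is Q = [Mn²⁺]·[Ce³⁺]^2/[Ce⁴⁺]^2 = 0.0212.
E = E° − (RT/nF) ln Q = 2.90 − (8.314×313)/(2×96485) × (-3.853) = 2.900 + 0.052 = 2.952 V.

2.95 V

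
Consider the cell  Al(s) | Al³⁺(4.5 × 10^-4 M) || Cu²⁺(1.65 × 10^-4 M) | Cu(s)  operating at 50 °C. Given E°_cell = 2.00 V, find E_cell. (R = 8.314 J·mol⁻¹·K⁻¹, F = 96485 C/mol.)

Balancing electrons gives n = 6; the reaction quotient is Q = [Al³⁺]^2/[Cu²⁺]^3 = 4.51 × 10^4.
E = E° − (RT/nF) ln Q = 2.00 − (8.314×323)/(6×96485) × (10.716) = 2.000 − 0.050 = 1.950 V.

1.95 V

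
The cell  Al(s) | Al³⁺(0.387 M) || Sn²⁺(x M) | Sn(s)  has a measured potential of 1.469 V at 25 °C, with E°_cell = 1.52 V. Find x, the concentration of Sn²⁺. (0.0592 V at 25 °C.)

0.01 M

From the Nernst equation, log Q = n(E° − E)/0.0592 = 6(1.52 − 1.469)/0.0592 = 5.169, so Q = 1.48 × 10^5.
With Q = [Al³⁺]^2/[Sn²⁺]^3 and the known concentrations, [Sn²⁺]^3 in the denominator gives [Sn²⁺] = 0.01 M.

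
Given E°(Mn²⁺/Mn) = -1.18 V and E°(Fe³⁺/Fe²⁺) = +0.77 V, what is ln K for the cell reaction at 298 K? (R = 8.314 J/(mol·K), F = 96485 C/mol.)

ln K = 151.9

E°_cell = +0.77 − (-1.18) = 1.95 V, with n = 2 electrons transferred.
At equilibrium E = 0, so the Nernst equation gives ln K = nFE°/RT = (2)(96485)(1.95)/((8.314)(298)) = 151.88.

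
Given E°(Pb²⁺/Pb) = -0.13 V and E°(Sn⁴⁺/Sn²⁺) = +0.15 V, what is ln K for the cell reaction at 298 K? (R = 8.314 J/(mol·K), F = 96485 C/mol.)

E°_cell = +0.15 − (-0.13) = 0.28 V, with n = 2 electrons transferred.
At equilibrium E = 0, so the Nernst equation gives ln K = nFE°/RT = (2)(96485)(0.28)/((8.314)(298)) = 21.81.

ln K = 21.8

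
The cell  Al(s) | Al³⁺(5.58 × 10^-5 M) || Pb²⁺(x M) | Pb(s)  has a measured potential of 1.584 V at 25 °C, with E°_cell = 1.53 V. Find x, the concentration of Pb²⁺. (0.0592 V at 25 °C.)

From the Nernst equation, log Q = n(E° − E)/0.0592 = 6(1.53 − 1.584)/0.0592 = -5.473, so Q = 3.37 × 10^-6.
With Q = [Al³⁺]^2/[Pb²⁺]^3 and the known concentrations, [Pb²⁺]^3 in the denominator gives [Pb²⁺] = 0.097 M.

0.097 M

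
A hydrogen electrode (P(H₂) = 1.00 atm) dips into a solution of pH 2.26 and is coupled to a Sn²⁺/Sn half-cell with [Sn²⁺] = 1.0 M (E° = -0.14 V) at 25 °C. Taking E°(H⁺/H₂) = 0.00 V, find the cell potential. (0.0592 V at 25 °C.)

0.006 V

The hydrogen couple is the cathode, so E°_cell = 0.14 V; n = 2.
[H⁺] = 10^(−2.26) = 0.0055 M, and Q = [Sn²⁺]·P(H₂) / [H⁺]^2 = 3.31 × 10^4.
E = E° − (0.0592/2) log Q = 0.14 − (0.0592/2)(4.520) = 0.006 V.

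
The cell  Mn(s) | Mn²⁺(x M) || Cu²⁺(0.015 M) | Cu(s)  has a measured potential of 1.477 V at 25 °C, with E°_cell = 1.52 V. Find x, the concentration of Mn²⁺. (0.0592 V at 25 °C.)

From the Nernst equation, log Q = n(E° − E)/0.0592 = 2(1.52 − 1.477)/0.0592 = 1.453, so Q = 28.4.
With Q = [Mn²⁺]/[Cu²⁺] and the known concentrations, [Mn²⁺] in the numerator gives [Mn²⁺] = 0.43 M.

0.43 M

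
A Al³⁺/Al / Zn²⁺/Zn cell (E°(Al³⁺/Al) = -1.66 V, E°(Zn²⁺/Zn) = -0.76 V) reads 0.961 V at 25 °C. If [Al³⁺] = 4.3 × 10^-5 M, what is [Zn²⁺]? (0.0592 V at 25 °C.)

0.14 M

From the Nernst equation, log Q = n(E° − E)/0.0592 = 6(0.90 − 0.961)/0.0592 = -6.182, so Q = 6.57 × 10^-7.
With Q = [Al³⁺]^2/[Zn²⁺]^3 and the known concentrations, [Zn²⁺]^3 in the denominator gives [Zn²⁺] = 0.14 M.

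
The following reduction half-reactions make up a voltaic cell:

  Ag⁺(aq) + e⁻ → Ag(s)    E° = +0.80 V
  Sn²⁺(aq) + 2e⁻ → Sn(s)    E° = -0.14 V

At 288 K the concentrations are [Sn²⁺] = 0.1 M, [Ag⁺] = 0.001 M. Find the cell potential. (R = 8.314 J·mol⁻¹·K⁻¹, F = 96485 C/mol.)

The Ag⁺/Ag couple has the higher reduction potential and acts as the cathode, so E°_cell = +0.80 − (-0.14) = 0.94 V.
Balancing electrons gives n = 2; the reaction quotient is Q = [Sn²⁺]/[Ag⁺]^2 = 1 × 10^5.
E = E° − (RT/nF) ln Q = 0.94 − (8.314×288)/(2×96485) × (11.513) = 0.940 − 0.143 = 0.797 V.

0.797 V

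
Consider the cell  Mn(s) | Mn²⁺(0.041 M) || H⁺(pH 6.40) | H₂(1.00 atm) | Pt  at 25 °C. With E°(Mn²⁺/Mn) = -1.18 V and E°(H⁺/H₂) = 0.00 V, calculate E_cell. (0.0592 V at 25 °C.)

The hydrogen couple is the cathode, so E°_cell = 1.18 V; n = 2.
[H⁺] = 10^(−6.40) = 4 × 10^-7 M, and Q = [Mn²⁺]·P(H₂) / [H⁺]^2 = 2.59 × 10^11.
E = E° − (0.0592/2) log Q = 1.18 − (0.0592/2)(11.413) = 0.842 V.

0.84 V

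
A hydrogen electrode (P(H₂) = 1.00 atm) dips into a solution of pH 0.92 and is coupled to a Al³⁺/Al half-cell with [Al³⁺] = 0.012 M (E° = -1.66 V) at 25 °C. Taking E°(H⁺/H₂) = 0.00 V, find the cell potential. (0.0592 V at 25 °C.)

1.64 V

The hydrogen couple is the cathode, so E°_cell = 1.66 V; n = 6.
[H⁺] = 10^(−0.92) = 0.12 M, and Q = [Al³⁺]^2·P(H₂)^3 / [H⁺]^6 = 47.7.
E = E° − (0.0592/6) log Q = 1.66 − (0.0592/6)(1.678) = 1.643 V.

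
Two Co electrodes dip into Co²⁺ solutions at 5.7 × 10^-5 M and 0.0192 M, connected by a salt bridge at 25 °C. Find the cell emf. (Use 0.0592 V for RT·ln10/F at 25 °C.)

0.075 V

Both half-cells are Co²⁺/Co, so E°_cell = 0. The concentrated side is the cathode; the cell reaction moves Co²⁺ from high to low concentration with n = 2.
Q = [Co²⁺]_dilute/[Co²⁺]_conc = 5.7 × 10^-5/0.0192 = 0.00297.
E = 0 − (0.0592/2) log Q = −(0.0592/2)(-2.527) = 0.0748 V.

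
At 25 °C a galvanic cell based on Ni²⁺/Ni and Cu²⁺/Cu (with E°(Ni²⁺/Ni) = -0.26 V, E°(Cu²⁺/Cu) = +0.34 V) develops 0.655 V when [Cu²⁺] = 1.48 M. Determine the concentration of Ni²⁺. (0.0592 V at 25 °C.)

From the Nernst equation, log Q = n(E° − E)/0.0592 = 2(0.60 − 0.655)/0.0592 = -1.858, so Q = 0.0139.
With Q = [Ni²⁺]/[Cu²⁺] and the known concentrations, [Ni²⁺] in the numerator gives [Ni²⁺] = 0.021 M.

0.021 M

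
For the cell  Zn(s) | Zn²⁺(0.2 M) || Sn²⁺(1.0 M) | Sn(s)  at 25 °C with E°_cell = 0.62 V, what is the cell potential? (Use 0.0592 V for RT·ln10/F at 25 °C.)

Balancing electrons gives n = 2; the reaction quotient is Q = [Zn²⁺]/[Sn²⁺] = 0.200.
At 25 °C, E = E° − (0.0592/n) log Q = 0.62 − (0.0592/2)(-0.699) = 0.620 + 0.021 = 0.641 V.

0.641 V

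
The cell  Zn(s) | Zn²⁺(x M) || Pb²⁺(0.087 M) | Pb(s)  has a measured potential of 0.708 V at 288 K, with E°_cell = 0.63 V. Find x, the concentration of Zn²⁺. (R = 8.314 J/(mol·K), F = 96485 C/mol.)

From the Nernst equation, ln Q = nF(E° − E)/RT = 2×96485×(0.63 − 0.708)/(8.314×288) = -6.286, so Q = 0.00186.
With Q = [Zn²⁺]/[Pb²⁺] and the known concentrations, [Zn²⁺] in the numerator gives [Zn²⁺] = 1.6 × 10^-4 M.

1.6 × 10^-4 M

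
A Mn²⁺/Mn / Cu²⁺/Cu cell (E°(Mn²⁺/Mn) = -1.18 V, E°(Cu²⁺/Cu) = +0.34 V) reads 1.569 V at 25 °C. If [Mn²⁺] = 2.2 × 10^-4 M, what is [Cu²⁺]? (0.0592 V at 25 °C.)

0.01 M

From the Nernst equation, log Q = n(E° − E)/0.0592 = 2(1.52 − 1.569)/0.0592 = -1.655, so Q = 0.0221.
With Q = [Mn²⁺]/[Cu²⁺] and the known concentrations, [Cu²⁺] in the denominator gives [Cu²⁺] = 0.01 M.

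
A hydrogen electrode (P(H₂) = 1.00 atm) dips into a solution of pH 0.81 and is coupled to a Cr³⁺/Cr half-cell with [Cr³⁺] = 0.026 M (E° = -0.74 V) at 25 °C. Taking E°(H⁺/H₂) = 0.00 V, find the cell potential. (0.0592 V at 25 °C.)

0.72 V

The hydrogen couple is the cathode, so E°_cell = 0.74 V; n = 6.
[H⁺] = 10^(−0.81) = 0.15 M, and Q = [Cr³⁺]^2·P(H₂)^3 / [H⁺]^6 = 49.0.
E = E° − (0.0592/6) log Q = 0.74 − (0.0592/6)(1.690) = 0.723 V.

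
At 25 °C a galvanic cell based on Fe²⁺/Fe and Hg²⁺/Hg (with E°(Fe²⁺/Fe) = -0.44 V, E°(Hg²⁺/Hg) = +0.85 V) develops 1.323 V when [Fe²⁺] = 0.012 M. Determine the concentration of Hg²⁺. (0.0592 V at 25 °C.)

0.16 M

From the Nernst equation, log Q = n(E° − E)/0.0592 = 2(1.29 − 1.323)/0.0592 = -1.115, so Q = 0.0768.
With Q = [Fe²⁺]/[Hg²⁺] and the known concentrations, [Hg²⁺] in the denominator gives [Hg²⁺] = 0.16 M.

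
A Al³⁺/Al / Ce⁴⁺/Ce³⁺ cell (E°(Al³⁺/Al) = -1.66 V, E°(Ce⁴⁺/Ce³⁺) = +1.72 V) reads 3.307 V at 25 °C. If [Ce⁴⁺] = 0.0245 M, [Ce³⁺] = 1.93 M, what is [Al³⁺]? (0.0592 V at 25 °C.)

From the Nernst equation, log Q = n(E° − E)/0.0592 = 3(3.38 − 3.307)/0.0592 = 3.699, so Q = 5000.
With Q = [Al³⁺]·[Ce³⁺]^3/[Ce⁴⁺]^3 and the known concentrations, [Al³⁺] in the numerator gives [Al³⁺] = 0.01 M.

0.01 M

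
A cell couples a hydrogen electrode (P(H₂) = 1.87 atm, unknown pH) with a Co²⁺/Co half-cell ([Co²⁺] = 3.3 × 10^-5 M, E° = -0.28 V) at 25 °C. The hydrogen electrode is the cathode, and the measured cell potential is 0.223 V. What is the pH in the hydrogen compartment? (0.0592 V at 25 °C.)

pH = 3.07

E°_cell = 0.28 V and n = 2.
log Q = n(E° − E)/0.0592 = 2×(0.28 − 0.223)/0.0592 = 1.926.
With Q = [Co²⁺]·P(H₂) / [H⁺]^2, solving for [H⁺] gives log[H⁺] = -3.068, so pH = 3.07.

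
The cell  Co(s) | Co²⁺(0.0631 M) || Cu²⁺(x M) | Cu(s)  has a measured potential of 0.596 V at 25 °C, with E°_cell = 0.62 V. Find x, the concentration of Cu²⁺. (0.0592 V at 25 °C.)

0.0098 M

From the Nernst equation, log Q = n(E° − E)/0.0592 = 2(0.62 − 0.596)/0.0592 = 0.811, so Q = 6.47.
With Q = [Co²⁺]/[Cu²⁺] and the known concentrations, [Cu²⁺] in the denominator gives [Cu²⁺] = 0.0098 M.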